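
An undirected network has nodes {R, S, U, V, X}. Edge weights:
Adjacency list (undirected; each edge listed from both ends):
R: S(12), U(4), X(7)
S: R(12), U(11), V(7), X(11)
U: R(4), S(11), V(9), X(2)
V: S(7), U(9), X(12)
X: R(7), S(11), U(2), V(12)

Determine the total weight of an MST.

22

Kruskal: consider edges lightest-first.
U—X (2): add. Components now {R} {U,X} {S} {V}
R—U (4): add. Components now {R,U,X} {S} {V}
R—X (7): skip — R and X already connected.
S—V (7): add. Components now {R,U,X} {S,V}
U—V (9): add. Components now {R,S,U,V,X}
MST edges: U—X, R—U, S—V, U—V; total weight 2+4+7+9 = 22.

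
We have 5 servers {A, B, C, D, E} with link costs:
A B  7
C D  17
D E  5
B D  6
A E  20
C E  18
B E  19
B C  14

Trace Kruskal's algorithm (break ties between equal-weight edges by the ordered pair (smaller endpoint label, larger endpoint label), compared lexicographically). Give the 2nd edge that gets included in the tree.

Kruskal's algorithm — process edges by increasing weight (ties by edge label):
D E (5): add. Components now {A} {B} {C} {D,E}
B D (6): add. Components now {A} {B,D,E} {C}
A B (7): add. Components now {A,B,D,E} {C}
B C (14): add. Components now {A,B,C,D,E}
The 2nd edge added is B D.

B-D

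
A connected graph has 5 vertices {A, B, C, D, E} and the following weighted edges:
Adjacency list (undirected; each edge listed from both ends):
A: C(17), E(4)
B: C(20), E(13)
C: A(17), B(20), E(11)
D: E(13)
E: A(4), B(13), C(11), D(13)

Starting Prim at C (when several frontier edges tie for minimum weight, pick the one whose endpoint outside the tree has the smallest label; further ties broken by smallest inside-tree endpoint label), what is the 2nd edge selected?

Prim, starting at C.
Step 1: cheapest edge leaving the tree is C E (11); add E.
Step 2: cheapest edge leaving the tree is A E (4); add A.
Step 3: cheapest edge leaving the tree is B E (13); add B.
Step 4: cheapest edge leaving the tree is D E (13); add D.
The 2nd edge added is A E.

A-E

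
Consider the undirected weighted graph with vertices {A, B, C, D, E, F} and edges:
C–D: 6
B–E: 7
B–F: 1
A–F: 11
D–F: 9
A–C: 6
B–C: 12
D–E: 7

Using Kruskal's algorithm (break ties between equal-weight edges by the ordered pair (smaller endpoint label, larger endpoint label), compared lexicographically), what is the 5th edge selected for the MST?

Sort edges by weight, then run Kruskal:
B–F (1): add — endpoints in different components.
A–C (6): add — endpoints in different components.
C–D (6): add — endpoints in different components.
B–E (7): add — endpoints in different components.
D–E (7): add — endpoints in different components.
The 5th edge added is D–E.

D-E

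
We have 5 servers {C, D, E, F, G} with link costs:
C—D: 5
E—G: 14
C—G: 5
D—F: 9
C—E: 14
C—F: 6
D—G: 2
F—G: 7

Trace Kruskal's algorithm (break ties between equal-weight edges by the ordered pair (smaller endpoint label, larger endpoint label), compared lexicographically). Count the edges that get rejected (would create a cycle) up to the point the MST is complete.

3

Sort edges by weight, then run Kruskal:
D—G (2): add. Components now {C} {D,G} {E} {F}
C—D (5): add. Components now {C,D,G} {E} {F}
C—G (5): skip — C and G already connected.
C—F (6): add. Components now {C,D,F,G} {E}
F—G (7): skip — F and G already connected.
D—F (9): skip — D and F already connected.
C—E (14): add. Components now {C,D,E,F,G}
Edges rejected before the tree was complete: 3.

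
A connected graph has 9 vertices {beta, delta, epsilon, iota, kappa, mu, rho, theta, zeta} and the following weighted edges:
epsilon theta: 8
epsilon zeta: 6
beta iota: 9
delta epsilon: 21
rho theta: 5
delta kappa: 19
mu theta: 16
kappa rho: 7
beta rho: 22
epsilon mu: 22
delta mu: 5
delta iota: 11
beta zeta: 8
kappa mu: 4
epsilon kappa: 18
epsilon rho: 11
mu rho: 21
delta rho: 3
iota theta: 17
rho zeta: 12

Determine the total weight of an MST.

48

Kruskal's algorithm — process edges by increasing weight (ties by edge label):
delta rho (3): add — endpoints in different components.
kappa mu (4): add — endpoints in different components.
delta mu (5): add — endpoints in different components.
rho theta (5): add — endpoints in different components.
epsilon zeta (6): add — endpoints in different components.
kappa rho (7): skip — rho and kappa already connected.
beta zeta (8): add — endpoints in different components.
epsilon theta (8): add — endpoints in different components.
beta iota (9): add — endpoints in different components.
MST edges: delta rho, kappa mu, delta mu, rho theta, epsilon zeta, beta zeta, epsilon theta, beta iota; total weight 3+4+5+5+6+8+8+9 = 48.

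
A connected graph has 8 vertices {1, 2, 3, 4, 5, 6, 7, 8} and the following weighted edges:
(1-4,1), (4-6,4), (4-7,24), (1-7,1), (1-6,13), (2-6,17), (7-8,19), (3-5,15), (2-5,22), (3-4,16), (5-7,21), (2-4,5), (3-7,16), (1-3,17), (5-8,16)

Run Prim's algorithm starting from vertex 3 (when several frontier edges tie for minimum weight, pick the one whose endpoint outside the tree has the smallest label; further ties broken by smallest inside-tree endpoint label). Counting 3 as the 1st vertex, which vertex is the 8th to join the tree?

Prim, starting at 3.
Step 1: cheapest edge leaving the tree is 3-5 (15); add 5.
Step 2: cheapest edge leaving the tree is 3-4 (16); add 4.
Step 3: cheapest edge leaving the tree is 1-4 (1); add 1.
Step 4: cheapest edge leaving the tree is 1-7 (1); add 7.
Step 5: cheapest edge leaving the tree is 4-6 (4); add 6.
Step 6: cheapest edge leaving the tree is 2-4 (5); add 2.
Step 7: cheapest edge leaving the tree is 5-8 (16); add 8.
Vertex order: 3, 5, 4, 1, 7, 6, 2, 8. The 8th vertex is 8.

8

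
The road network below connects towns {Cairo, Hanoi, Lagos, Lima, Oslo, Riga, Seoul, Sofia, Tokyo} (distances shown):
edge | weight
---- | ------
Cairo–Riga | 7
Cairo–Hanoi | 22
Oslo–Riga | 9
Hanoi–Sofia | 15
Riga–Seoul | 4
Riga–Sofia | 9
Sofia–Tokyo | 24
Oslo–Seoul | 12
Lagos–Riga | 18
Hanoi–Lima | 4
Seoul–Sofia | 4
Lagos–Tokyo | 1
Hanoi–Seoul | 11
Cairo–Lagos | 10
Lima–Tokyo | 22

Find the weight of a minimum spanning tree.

50

Prim's algorithm from Hanoi:
Step 1: cheapest edge leaving the tree is Hanoi–Lima (4); add Lima.
Step 2: cheapest edge leaving the tree is Hanoi–Seoul (11); add Seoul.
Step 3: cheapest edge leaving the tree is Riga–Seoul (4); add Riga.
Step 4: cheapest edge leaving the tree is Seoul–Sofia (4); add Sofia.
Step 5: cheapest edge leaving the tree is Cairo–Riga (7); add Cairo.
Step 6: cheapest edge leaving the tree is Oslo–Riga (9); add Oslo.
Step 7: cheapest edge leaving the tree is Cairo–Lagos (10); add Lagos.
Step 8: cheapest edge leaving the tree is Lagos–Tokyo (1); add Tokyo.
MST edges: Hanoi–Lima, Hanoi–Seoul, Riga–Seoul, Seoul–Sofia, Cairo–Riga, Oslo–Riga, Cairo–Lagos, Lagos–Tokyo; total weight 4+11+4+4+7+9+10+1 = 50.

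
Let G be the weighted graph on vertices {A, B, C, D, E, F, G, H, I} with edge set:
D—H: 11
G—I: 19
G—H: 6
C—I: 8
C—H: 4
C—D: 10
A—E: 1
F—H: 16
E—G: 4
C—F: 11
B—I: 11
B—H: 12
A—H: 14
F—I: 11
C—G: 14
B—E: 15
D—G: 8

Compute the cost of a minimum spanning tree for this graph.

53

Prim's algorithm from F:
Step 1: cheapest edge leaving the tree is C—F (11); add C.
Step 2: cheapest edge leaving the tree is C—H (4); add H.
Step 3: cheapest edge leaving the tree is G—H (6); add G.
Step 4: cheapest edge leaving the tree is E—G (4); add E.
Step 5: cheapest edge leaving the tree is A—E (1); add A.
Step 6: cheapest edge leaving the tree is D—G (8); add D.
Step 7: cheapest edge leaving the tree is C—I (8); add I.
Step 8: cheapest edge leaving the tree is B—I (11); add B.
MST edges: C—F, C—H, G—H, E—G, A—E, D—G, C—I, B—I; total weight 11+4+6+4+1+8+8+11 = 53.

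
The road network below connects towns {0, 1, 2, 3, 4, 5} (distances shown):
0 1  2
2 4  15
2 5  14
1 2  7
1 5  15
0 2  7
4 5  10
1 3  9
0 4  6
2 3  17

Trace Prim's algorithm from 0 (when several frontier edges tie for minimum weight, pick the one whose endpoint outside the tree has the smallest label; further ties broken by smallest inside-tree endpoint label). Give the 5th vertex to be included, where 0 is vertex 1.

3

Grow the tree from 0 using Prim:
Step 1: cheapest edge leaving the tree is 0 1 (2); add 1.
Step 2: cheapest edge leaving the tree is 0 4 (6); add 4.
Step 3: cheapest edge leaving the tree is 0 2 (7); add 2.
Step 4: cheapest edge leaving the tree is 1 3 (9); add 3.
Step 5: cheapest edge leaving the tree is 4 5 (10); add 5.
Vertex order: 0, 1, 4, 2, 3, 5. The 5th vertex is 3.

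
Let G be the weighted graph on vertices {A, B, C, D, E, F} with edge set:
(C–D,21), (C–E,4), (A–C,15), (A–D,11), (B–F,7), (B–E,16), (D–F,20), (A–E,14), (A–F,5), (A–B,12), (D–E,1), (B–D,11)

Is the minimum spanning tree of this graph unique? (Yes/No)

Kruskal: consider edges lightest-first.
D–E (1): add. Components now {A} {B} {C} {D,E} {F}
C–E (4): add. Components now {A} {B} {C,D,E} {F}
A–F (5): add. Components now {A,F} {B} {C,D,E}
B–F (7): add. Components now {A,B,F} {C,D,E}
A–D (11): add. Components now {A,B,C,D,E,F}
Non-tree edge B–D has weight 11, equal to the heaviest edge on its tree cycle — swapping gives another MST of the same weight. Not unique.

No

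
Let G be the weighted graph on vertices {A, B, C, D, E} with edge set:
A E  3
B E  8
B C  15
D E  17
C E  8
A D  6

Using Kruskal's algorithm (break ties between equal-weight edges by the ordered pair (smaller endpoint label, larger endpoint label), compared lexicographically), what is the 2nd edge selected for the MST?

A-D

Sort edges by weight, then run Kruskal:
A E (3): add. Components now {A,E} {B} {C} {D}
A D (6): add. Components now {A,D,E} {B} {C}
B E (8): add. Components now {A,B,D,E} {C}
C E (8): add. Components now {A,B,C,D,E}
The 2nd edge added is A D.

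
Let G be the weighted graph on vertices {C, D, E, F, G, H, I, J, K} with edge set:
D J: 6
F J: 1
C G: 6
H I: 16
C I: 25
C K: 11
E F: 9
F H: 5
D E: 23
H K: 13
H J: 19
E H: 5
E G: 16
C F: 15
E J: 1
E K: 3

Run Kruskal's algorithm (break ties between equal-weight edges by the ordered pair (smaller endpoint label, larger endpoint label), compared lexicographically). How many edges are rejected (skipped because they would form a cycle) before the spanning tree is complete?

Kruskal: consider edges lightest-first.
E J (1): add — endpoints in different components.
F J (1): add — endpoints in different components.
E K (3): add — endpoints in different components.
E H (5): add — endpoints in different components.
F H (5): skip — F and H already connected.
C G (6): add — endpoints in different components.
D J (6): add — endpoints in different components.
E F (9): skip — E and F already connected.
C K (11): add — endpoints in different components.
H K (13): skip — H and K already connected.
C F (15): skip — C and F already connected.
E G (16): skip — E and G already connected.
H I (16): add — endpoints in different components.
Edges rejected before the tree was complete: 5.

5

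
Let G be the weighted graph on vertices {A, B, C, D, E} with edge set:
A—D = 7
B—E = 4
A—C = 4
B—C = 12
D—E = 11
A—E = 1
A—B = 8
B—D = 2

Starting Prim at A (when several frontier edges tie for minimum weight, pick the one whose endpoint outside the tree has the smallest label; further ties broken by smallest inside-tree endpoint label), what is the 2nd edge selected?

Grow the tree from A using Prim:
Step 1: cheapest edge leaving the tree is A—E (1); add E.
Step 2: cheapest edge leaving the tree is B—E (4); add B.
Step 3: cheapest edge leaving the tree is B—D (2); add D.
Step 4: cheapest edge leaving the tree is A—C (4); add C.
The 2nd edge added is B—E.

B-E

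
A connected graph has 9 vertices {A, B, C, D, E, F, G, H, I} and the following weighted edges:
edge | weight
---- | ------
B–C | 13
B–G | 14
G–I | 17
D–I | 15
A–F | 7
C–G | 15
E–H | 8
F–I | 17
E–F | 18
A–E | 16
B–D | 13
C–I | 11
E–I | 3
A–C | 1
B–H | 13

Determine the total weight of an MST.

70

Prim's algorithm from B:
Step 1: cheapest edge leaving the tree is B–C (13); add C.
Step 2: cheapest edge leaving the tree is A–C (1); add A.
Step 3: cheapest edge leaving the tree is A–F (7); add F.
Step 4: cheapest edge leaving the tree is C–I (11); add I.
Step 5: cheapest edge leaving the tree is E–I (3); add E.
Step 6: cheapest edge leaving the tree is E–H (8); add H.
Step 7: cheapest edge leaving the tree is B–D (13); add D.
Step 8: cheapest edge leaving the tree is B–G (14); add G.
MST edges: B–C, A–C, A–F, C–I, E–I, E–H, B–D, B–G; total weight 13+1+7+11+3+8+13+14 = 70.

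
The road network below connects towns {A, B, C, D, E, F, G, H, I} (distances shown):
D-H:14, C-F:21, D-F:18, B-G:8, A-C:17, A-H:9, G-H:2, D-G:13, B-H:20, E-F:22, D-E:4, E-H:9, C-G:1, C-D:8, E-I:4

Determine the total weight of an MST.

54

Sort edges by weight, then run Kruskal:
C-G (1): add — endpoints in different components.
G-H (2): add — endpoints in different components.
D-E (4): add — endpoints in different components.
E-I (4): add — endpoints in different components.
B-G (8): add — endpoints in different components.
C-D (8): add — endpoints in different components.
A-H (9): add — endpoints in different components.
E-H (9): skip — E and H already connected.
D-G (13): skip — D and G already connected.
D-H (14): skip — D and H already connected.
A-C (17): skip — A and C already connected.
D-F (18): add — endpoints in different components.
MST edges: C-G, G-H, D-E, E-I, B-G, C-D, A-H, D-F; total weight 1+2+4+4+8+8+9+18 = 54.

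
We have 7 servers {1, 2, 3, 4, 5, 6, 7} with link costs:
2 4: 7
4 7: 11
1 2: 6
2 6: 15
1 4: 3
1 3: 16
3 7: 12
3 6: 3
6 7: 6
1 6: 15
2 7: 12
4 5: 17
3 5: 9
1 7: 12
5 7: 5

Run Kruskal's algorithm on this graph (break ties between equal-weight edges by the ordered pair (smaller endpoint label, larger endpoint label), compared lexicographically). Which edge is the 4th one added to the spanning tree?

1-2

Sort edges by weight, then run Kruskal:
1 4 (3): add. Components now {1,4} {2} {3} {5} {6} {7}
3 6 (3): add. Components now {1,4} {2} {3,6} {5} {7}
5 7 (5): add. Components now {1,4} {2} {3,6} {5,7}
1 2 (6): add. Components now {1,2,4} {3,6} {5,7}
6 7 (6): add. Components now {1,2,4} {3,5,6,7}
2 4 (7): skip — 2 and 4 already connected.
3 5 (9): skip — 3 and 5 already connected.
4 7 (11): add. Components now {1,2,3,4,5,6,7}
The 4th edge added is 1 2.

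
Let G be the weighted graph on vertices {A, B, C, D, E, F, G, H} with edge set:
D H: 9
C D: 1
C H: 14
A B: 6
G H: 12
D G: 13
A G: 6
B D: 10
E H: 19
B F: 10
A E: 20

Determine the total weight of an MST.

61

Kruskal's algorithm — process edges by increasing weight (ties by edge label):
C D (1): add — endpoints in different components.
A B (6): add — endpoints in different components.
A G (6): add — endpoints in different components.
D H (9): add — endpoints in different components.
B D (10): add — endpoints in different components.
B F (10): add — endpoints in different components.
G H (12): skip — G and H already connected.
D G (13): skip — D and G already connected.
C H (14): skip — C and H already connected.
E H (19): add — endpoints in different components.
MST edges: C D, A B, A G, D H, B D, B F, E H; total weight 1+6+6+9+10+10+19 = 61.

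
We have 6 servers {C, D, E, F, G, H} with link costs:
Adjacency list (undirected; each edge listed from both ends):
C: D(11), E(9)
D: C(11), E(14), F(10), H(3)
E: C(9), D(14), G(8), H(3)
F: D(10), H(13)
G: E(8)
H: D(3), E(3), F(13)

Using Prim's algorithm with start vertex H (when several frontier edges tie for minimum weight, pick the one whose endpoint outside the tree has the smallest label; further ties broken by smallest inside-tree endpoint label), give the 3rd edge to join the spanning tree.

E-G

Prim, starting at H.
Step 1: cheapest edge leaving the tree is D-H (3); add D.
Step 2: cheapest edge leaving the tree is E-H (3); add E.
Step 3: cheapest edge leaving the tree is E-G (8); add G.
Step 4: cheapest edge leaving the tree is C-E (9); add C.
Step 5: cheapest edge leaving the tree is D-F (10); add F.
The 3rd edge added is E-G.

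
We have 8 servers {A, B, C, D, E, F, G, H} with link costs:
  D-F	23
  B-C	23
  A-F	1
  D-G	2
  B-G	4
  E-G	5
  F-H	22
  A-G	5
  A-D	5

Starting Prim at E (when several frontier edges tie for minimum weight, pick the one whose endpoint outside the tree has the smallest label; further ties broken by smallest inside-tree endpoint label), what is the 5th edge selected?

A-F

Prim's algorithm from E:
Step 1: cheapest edge leaving the tree is E-G (5); add G.
Step 2: cheapest edge leaving the tree is D-G (2); add D.
Step 3: cheapest edge leaving the tree is B-G (4); add B.
Step 4: cheapest edge leaving the tree is A-D (5); add A.
Step 5: cheapest edge leaving the tree is A-F (1); add F.
Step 6: cheapest edge leaving the tree is F-H (22); add H.
Step 7: cheapest edge leaving the tree is B-C (23); add C.
The 5th edge added is A-F.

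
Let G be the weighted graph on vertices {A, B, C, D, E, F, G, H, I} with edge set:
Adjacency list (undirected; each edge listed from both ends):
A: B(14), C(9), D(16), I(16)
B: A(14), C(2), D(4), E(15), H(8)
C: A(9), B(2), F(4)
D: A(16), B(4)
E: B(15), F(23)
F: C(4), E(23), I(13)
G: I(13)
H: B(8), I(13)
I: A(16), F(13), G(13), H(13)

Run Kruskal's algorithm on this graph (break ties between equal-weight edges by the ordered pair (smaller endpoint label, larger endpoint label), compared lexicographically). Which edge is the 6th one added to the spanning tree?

Kruskal: consider edges lightest-first.
B–C (2): add — endpoints in different components.
B–D (4): add — endpoints in different components.
C–F (4): add — endpoints in different components.
B–H (8): add — endpoints in different components.
A–C (9): add — endpoints in different components.
F–I (13): add — endpoints in different components.
G–I (13): add — endpoints in different components.
H–I (13): skip — H and I already connected.
A–B (14): skip — A and B already connected.
B–E (15): add — endpoints in different components.
The 6th edge added is F–I.

F-I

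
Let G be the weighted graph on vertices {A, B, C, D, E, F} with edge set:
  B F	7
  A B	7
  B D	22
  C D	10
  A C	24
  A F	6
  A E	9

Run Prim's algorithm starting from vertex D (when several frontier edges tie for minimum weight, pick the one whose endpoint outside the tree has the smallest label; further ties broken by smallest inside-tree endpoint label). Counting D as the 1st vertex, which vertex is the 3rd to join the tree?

Prim's algorithm from D:
Step 1: frontier [C D 10, B D 22] → take C D (10); add C.
Step 2: frontier [A C 24, B D 22] → take B D (22); add B.
Step 3: frontier [A B 7, B F 7, A C 24] → take A B (7); add A.
Step 4: frontier [A F 6, A E 9, B F 7] → take A F (6); add F.
Step 5: frontier [A E 9] → take A E (9); add E.
Vertex order: D, C, B, A, F, E. The 3rd vertex is B.

B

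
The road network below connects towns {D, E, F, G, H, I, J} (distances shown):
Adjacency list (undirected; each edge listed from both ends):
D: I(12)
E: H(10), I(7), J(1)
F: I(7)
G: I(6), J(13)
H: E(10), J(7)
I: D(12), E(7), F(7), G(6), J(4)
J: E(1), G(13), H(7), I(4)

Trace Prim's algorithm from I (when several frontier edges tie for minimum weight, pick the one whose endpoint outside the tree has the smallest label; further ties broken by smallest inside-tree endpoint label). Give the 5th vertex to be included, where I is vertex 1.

F

Prim, starting at I.
Step 1: cheapest edge leaving the tree is I–J (4); add J.
Step 2: cheapest edge leaving the tree is E–J (1); add E.
Step 3: cheapest edge leaving the tree is G–I (6); add G.
Step 4: cheapest edge leaving the tree is F–I (7); add F.
Step 5: cheapest edge leaving the tree is H–J (7); add H.
Step 6: cheapest edge leaving the tree is D–I (12); add D.
Vertex order: I, J, E, G, F, H, D. The 5th vertex is F.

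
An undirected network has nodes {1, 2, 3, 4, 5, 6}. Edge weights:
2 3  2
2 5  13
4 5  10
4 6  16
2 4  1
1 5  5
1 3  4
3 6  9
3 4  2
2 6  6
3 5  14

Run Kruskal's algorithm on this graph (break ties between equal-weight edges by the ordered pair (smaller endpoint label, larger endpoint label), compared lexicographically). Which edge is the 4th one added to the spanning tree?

1-5

Sort edges by weight, then run Kruskal:
2 4 (1): add — endpoints in different components.
2 3 (2): add — endpoints in different components.
3 4 (2): skip — 3 and 4 already connected.
1 3 (4): add — endpoints in different components.
1 5 (5): add — endpoints in different components.
2 6 (6): add — endpoints in different components.
The 4th edge added is 1 5.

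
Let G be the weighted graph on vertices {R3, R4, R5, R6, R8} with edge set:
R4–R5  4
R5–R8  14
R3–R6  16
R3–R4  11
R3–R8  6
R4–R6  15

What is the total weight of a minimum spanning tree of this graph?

36

Kruskal: consider edges lightest-first.
R4–R5 (4): add. Components now {R4,R5} {R3} {R8} {R6}
R3–R8 (6): add. Components now {R4,R5} {R3,R8} {R6}
R3–R4 (11): add. Components now {R3,R4,R5,R8} {R6}
R5–R8 (14): skip — R5 and R8 already connected.
R4–R6 (15): add. Components now {R3,R4,R5,R6,R8}
MST edges: R4–R5, R3–R8, R3–R4, R4–R6; total weight 4+6+11+15 = 36.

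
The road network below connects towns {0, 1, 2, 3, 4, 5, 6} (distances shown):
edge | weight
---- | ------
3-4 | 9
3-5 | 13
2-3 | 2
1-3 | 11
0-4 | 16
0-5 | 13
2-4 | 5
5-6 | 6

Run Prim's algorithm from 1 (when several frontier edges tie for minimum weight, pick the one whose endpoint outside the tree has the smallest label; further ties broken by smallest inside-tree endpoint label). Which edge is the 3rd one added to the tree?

Prim's algorithm from 1:
Step 1: cheapest edge leaving the tree is 1-3 (11); add 3.
Step 2: cheapest edge leaving the tree is 2-3 (2); add 2.
Step 3: cheapest edge leaving the tree is 2-4 (5); add 4.
Step 4: cheapest edge leaving the tree is 3-5 (13); add 5.
Step 5: cheapest edge leaving the tree is 5-6 (6); add 6.
Step 6: cheapest edge leaving the tree is 0-5 (13); add 0.
The 3rd edge added is 2-4.

2-4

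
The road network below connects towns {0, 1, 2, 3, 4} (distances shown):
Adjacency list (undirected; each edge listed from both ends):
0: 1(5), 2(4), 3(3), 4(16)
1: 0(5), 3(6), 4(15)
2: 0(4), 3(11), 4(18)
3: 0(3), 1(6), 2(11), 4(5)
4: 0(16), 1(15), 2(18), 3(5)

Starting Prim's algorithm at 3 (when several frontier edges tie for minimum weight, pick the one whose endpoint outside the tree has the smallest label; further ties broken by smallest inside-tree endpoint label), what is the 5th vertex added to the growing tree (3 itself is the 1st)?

Grow the tree from 3 using Prim:
Step 1: frontier [0–3 3, 3–4 5, 1–3 6, 2–3 11] → take 0–3 (3); add 0.
Step 2: frontier [0–2 4, 0–1 5, 0–4 16, 3–4 5, 1–3 6, 2–3 11] → take 0–2 (4); add 2.
Step 3: frontier [0–1 5, 0–4 16, 2–4 18, 3–4 5, 1–3 6] → take 0–1 (5); add 1.
Step 4: frontier [0–4 16, 1–4 15, 2–4 18, 3–4 5] → take 3–4 (5); add 4.
Vertex order: 3, 0, 2, 1, 4. The 5th vertex is 4.

4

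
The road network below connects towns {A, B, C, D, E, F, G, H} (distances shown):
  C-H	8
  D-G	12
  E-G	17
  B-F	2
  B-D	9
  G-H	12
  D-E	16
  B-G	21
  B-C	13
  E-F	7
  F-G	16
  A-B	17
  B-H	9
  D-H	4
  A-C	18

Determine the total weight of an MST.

59

Kruskal: consider edges lightest-first.
B-F (2): add — endpoints in different components.
D-H (4): add — endpoints in different components.
E-F (7): add — endpoints in different components.
C-H (8): add — endpoints in different components.
B-D (9): add — endpoints in different components.
B-H (9): skip — B and H already connected.
D-G (12): add — endpoints in different components.
G-H (12): skip — G and H already connected.
B-C (13): skip — B and C already connected.
D-E (16): skip — D and E already connected.
F-G (16): skip — F and G already connected.
A-B (17): add — endpoints in different components.
MST edges: B-F, D-H, E-F, C-H, B-D, D-G, A-B; total weight 2+4+7+8+9+12+17 = 59.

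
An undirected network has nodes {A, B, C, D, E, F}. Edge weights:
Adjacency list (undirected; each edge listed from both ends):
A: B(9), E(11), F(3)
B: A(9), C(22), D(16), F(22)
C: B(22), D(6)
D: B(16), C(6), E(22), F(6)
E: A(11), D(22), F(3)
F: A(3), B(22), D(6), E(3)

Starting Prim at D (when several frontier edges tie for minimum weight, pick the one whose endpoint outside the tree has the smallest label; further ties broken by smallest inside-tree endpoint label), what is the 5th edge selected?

Prim, starting at D.
Step 1: cheapest edge leaving the tree is C–D (6); add C.
Step 2: cheapest edge leaving the tree is D–F (6); add F.
Step 3: cheapest edge leaving the tree is A–F (3); add A.
Step 4: cheapest edge leaving the tree is E–F (3); add E.
Step 5: cheapest edge leaving the tree is A–B (9); add B.
The 5th edge added is A–B.

A-B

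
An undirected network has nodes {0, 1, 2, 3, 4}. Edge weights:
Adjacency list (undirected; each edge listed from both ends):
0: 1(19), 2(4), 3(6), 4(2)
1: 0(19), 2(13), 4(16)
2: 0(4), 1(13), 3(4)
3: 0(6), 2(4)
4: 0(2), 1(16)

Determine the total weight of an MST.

Prim's algorithm from 0:
Step 1: frontier [0–4 2, 0–2 4, 0–3 6, 0–1 19] → take 0–4 (2); add 4.
Step 2: frontier [0–2 4, 0–3 6, 0–1 19, 1–4 16] → take 0–2 (4); add 2.
Step 3: frontier [0–3 6, 0–1 19, 2–3 4, 1–2 13, 1–4 16] → take 2–3 (4); add 3.
Step 4: frontier [0–1 19, 1–2 13, 1–4 16] → take 1–2 (13); add 1.
MST edges: 0–4, 0–2, 2–3, 1–2; total weight 2+4+4+13 = 23.

23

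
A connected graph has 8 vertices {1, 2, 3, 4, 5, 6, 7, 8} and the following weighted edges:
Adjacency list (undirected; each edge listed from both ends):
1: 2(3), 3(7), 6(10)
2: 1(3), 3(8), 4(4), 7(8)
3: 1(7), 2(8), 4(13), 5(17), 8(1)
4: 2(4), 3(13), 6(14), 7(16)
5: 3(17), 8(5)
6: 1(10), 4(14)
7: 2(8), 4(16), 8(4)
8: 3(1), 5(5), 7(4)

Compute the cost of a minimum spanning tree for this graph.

Grow the tree from 6 using Prim:
Step 1: frontier [1 6 10, 4 6 14] → take 1 6 (10); add 1.
Step 2: frontier [1 2 3, 1 3 7, 4 6 14] → take 1 2 (3); add 2.
Step 3: frontier [1 3 7, 2 4 4, 2 3 8, 2 7 8, 4 6 14] → take 2 4 (4); add 4.
Step 4: frontier [1 3 7, 2 3 8, 2 7 8, 3 4 13, 4 7 16] → take 1 3 (7); add 3.
Step 5: frontier [2 7 8, 3 8 1, 3 5 17, 4 7 16] → take 3 8 (1); add 8.
Step 6: frontier [2 7 8, 3 5 17, 4 7 16, 7 8 4, 5 8 5] → take 7 8 (4); add 7.
Step 7: frontier [3 5 17, 5 8 5] → take 5 8 (5); add 5.
MST edges: 1 6, 1 2, 2 4, 1 3, 3 8, 7 8, 5 8; total weight 10+3+4+7+1+4+5 = 34.

34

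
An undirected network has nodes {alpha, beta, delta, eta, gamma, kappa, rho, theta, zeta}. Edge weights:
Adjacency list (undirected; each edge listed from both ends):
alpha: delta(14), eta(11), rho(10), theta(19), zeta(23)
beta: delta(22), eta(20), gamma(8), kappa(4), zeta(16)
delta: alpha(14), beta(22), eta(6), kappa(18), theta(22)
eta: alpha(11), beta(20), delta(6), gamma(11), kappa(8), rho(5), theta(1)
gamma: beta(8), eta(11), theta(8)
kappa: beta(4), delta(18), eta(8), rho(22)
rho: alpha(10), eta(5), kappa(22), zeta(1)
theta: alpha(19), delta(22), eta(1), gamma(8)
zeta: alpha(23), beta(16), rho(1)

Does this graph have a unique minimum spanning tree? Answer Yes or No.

Sort edges by weight, then run Kruskal:
eta—theta (1): add — endpoints in different components.
rho—zeta (1): add — endpoints in different components.
beta—kappa (4): add — endpoints in different components.
eta—rho (5): add — endpoints in different components.
delta—eta (6): add — endpoints in different components.
beta—gamma (8): add — endpoints in different components.
eta—kappa (8): add — endpoints in different components.
gamma—theta (8): skip — theta and gamma already connected.
alpha—rho (10): add — endpoints in different components.
Non-tree edge gamma—theta has weight 8, equal to the heaviest edge on its tree cycle — swapping gives another MST of the same weight. Not unique.

No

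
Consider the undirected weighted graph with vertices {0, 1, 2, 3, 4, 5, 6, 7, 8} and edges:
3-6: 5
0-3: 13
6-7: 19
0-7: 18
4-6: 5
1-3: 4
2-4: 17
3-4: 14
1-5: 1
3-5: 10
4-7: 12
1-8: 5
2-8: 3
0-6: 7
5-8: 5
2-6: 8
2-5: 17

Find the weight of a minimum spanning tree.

Grow the tree from 1 using Prim:
Step 1: cheapest edge leaving the tree is 1-5 (1); add 5.
Step 2: cheapest edge leaving the tree is 1-3 (4); add 3.
Step 3: cheapest edge leaving the tree is 3-6 (5); add 6.
Step 4: cheapest edge leaving the tree is 4-6 (5); add 4.
Step 5: cheapest edge leaving the tree is 1-8 (5); add 8.
Step 6: cheapest edge leaving the tree is 2-8 (3); add 2.
Step 7: cheapest edge leaving the tree is 0-6 (7); add 0.
Step 8: cheapest edge leaving the tree is 4-7 (12); add 7.
MST edges: 1-5, 1-3, 3-6, 4-6, 1-8, 2-8, 0-6, 4-7; total weight 1+4+5+5+5+3+7+12 = 42.

42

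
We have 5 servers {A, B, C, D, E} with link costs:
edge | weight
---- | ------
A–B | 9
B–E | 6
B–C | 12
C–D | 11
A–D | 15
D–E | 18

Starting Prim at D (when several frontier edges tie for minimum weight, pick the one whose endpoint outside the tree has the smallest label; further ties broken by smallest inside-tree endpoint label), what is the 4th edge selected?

A-B

Prim, starting at D.
Step 1: frontier [C–D 11, A–D 15, D–E 18] → take C–D (11); add C.
Step 2: frontier [B–C 12, A–D 15, D–E 18] → take B–C (12); add B.
Step 3: frontier [B–E 6, A–B 9, A–D 15, D–E 18] → take B–E (6); add E.
Step 4: frontier [A–B 9, A–D 15] → take A–B (9); add A.
The 4th edge added is A–B.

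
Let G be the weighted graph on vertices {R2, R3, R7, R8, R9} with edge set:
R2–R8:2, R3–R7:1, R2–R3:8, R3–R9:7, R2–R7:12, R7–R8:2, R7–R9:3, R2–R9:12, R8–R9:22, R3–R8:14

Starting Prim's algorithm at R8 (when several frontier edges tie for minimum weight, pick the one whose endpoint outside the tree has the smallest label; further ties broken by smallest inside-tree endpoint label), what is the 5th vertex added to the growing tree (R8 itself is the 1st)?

Grow the tree from R8 using Prim:
Step 1: cheapest edge leaving the tree is R2–R8 (2); add R2.
Step 2: cheapest edge leaving the tree is R7–R8 (2); add R7.
Step 3: cheapest edge leaving the tree is R3–R7 (1); add R3.
Step 4: cheapest edge leaving the tree is R7–R9 (3); add R9.
Vertex order: R8, R2, R7, R3, R9. The 5th vertex is R9.

R9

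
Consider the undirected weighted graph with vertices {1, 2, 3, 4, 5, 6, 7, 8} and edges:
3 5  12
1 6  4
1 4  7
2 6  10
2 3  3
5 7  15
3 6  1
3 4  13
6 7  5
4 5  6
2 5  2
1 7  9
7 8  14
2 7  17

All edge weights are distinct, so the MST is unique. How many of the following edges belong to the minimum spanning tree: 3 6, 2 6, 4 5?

Kruskal: consider edges lightest-first.
3 6 (1): add — endpoints in different components.
2 5 (2): add — endpoints in different components.
2 3 (3): add — endpoints in different components.
1 6 (4): add — endpoints in different components.
6 7 (5): add — endpoints in different components.
4 5 (6): add — endpoints in different components.
1 4 (7): skip — 1 and 4 already connected.
1 7 (9): skip — 1 and 7 already connected.
2 6 (10): skip — 2 and 6 already connected.
3 5 (12): skip — 3 and 5 already connected.
3 4 (13): skip — 3 and 4 already connected.
7 8 (14): add — endpoints in different components.
MST edge set: {3 6, 2 5, 2 3, 1 6, 6 7, 4 5, 7 8}.
Of the listed edges, {3 6, 4 5} are in the MST → 2.

2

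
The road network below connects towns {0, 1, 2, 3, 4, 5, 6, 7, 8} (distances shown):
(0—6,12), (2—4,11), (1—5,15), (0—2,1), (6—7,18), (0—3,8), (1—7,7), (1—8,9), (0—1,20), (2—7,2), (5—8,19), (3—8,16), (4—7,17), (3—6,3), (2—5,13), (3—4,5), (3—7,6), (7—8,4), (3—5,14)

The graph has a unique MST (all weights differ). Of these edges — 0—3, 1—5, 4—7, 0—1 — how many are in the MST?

Kruskal: consider edges lightest-first.
0—2 (1): add — endpoints in different components.
2—7 (2): add — endpoints in different components.
3—6 (3): add — endpoints in different components.
7—8 (4): add — endpoints in different components.
3—4 (5): add — endpoints in different components.
3—7 (6): add — endpoints in different components.
1—7 (7): add — endpoints in different components.
0—3 (8): skip — 0 and 3 already connected.
1—8 (9): skip — 1 and 8 already connected.
2—4 (11): skip — 2 and 4 already connected.
0—6 (12): skip — 0 and 6 already connected.
2—5 (13): add — endpoints in different components.
MST edge set: {0—2, 2—7, 3—6, 7—8, 3—4, 3—7, 1—7, 2—5}.
Of the listed edges, {} are in the MST → 0.

0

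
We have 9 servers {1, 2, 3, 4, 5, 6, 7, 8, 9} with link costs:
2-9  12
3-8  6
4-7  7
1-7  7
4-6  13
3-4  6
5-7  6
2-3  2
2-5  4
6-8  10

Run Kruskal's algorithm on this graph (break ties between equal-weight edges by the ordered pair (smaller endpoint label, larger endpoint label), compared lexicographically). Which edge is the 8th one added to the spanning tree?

2-9

Sort edges by weight, then run Kruskal:
2-3 (2): add — endpoints in different components.
2-5 (4): add — endpoints in different components.
3-4 (6): add — endpoints in different components.
3-8 (6): add — endpoints in different components.
5-7 (6): add — endpoints in different components.
1-7 (7): add — endpoints in different components.
4-7 (7): skip — 4 and 7 already connected.
6-8 (10): add — endpoints in different components.
2-9 (12): add — endpoints in different components.
The 8th edge added is 2-9.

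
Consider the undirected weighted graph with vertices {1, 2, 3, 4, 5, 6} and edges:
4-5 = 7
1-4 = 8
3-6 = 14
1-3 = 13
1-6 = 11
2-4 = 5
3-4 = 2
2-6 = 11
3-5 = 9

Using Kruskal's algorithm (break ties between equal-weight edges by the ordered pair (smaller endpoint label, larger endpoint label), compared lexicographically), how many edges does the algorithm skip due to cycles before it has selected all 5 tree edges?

1

Kruskal: consider edges lightest-first.
3-4 (2): add. Components now {1} {2} {3,4} {5} {6}
2-4 (5): add. Components now {1} {2,3,4} {5} {6}
4-5 (7): add. Components now {1} {2,3,4,5} {6}
1-4 (8): add. Components now {1,2,3,4,5} {6}
3-5 (9): skip — 3 and 5 already connected.
1-6 (11): add. Components now {1,2,3,4,5,6}
Edges rejected before the tree was complete: 1.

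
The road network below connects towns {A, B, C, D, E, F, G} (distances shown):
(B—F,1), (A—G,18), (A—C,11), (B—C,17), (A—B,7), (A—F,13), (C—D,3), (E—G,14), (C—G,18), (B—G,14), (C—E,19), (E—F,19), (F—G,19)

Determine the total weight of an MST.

Sort edges by weight, then run Kruskal:
B—F (1): add — endpoints in different components.
C—D (3): add — endpoints in different components.
A—B (7): add — endpoints in different components.
A—C (11): add — endpoints in different components.
A—F (13): skip — A and F already connected.
B—G (14): add — endpoints in different components.
E—G (14): add — endpoints in different components.
MST edges: B—F, C—D, A—B, A—C, B—G, E—G; total weight 1+3+7+11+14+14 = 50.

50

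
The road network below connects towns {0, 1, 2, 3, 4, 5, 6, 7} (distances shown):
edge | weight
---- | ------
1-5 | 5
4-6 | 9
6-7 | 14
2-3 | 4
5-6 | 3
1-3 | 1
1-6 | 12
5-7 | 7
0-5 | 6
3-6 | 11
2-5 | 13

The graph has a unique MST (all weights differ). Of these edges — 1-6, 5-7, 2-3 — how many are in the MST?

Sort edges by weight, then run Kruskal:
1-3 (1): add — endpoints in different components.
5-6 (3): add — endpoints in different components.
2-3 (4): add — endpoints in different components.
1-5 (5): add — endpoints in different components.
0-5 (6): add — endpoints in different components.
5-7 (7): add — endpoints in different components.
4-6 (9): add — endpoints in different components.
MST edge set: {1-3, 5-6, 2-3, 1-5, 0-5, 5-7, 4-6}.
Of the listed edges, {5-7, 2-3} are in the MST → 2.

2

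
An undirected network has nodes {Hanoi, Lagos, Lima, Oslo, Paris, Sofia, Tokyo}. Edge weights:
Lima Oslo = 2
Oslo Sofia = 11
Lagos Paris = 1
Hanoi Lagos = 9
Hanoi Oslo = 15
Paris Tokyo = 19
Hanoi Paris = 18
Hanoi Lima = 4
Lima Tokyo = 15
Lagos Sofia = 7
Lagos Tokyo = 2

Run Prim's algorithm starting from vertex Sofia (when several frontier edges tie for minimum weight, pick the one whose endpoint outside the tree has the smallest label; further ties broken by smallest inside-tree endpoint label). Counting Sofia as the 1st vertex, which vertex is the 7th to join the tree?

Grow the tree from Sofia using Prim:
Step 1: frontier [Lagos Sofia 7, Oslo Sofia 11] → take Lagos Sofia (7); add Lagos.
Step 2: frontier [Lagos Paris 1, Lagos Tokyo 2, Hanoi Lagos 9, Oslo Sofia 11] → take Lagos Paris (1); add Paris.
Step 3: frontier [Lagos Tokyo 2, Hanoi Lagos 9, Hanoi Paris 18, Paris Tokyo 19, Oslo Sofia 11] → take Lagos Tokyo (2); add Tokyo.
Step 4: frontier [Hanoi Lagos 9, Hanoi Paris 18, Oslo Sofia 11, Lima Tokyo 15] → take Hanoi Lagos (9); add Hanoi.
Step 5: frontier [Hanoi Lima 4, Hanoi Oslo 15, Oslo Sofia 11, Lima Tokyo 15] → take Hanoi Lima (4); add Lima.
Step 6: frontier [Hanoi Oslo 15, Lima Oslo 2, Oslo Sofia 11] → take Lima Oslo (2); add Oslo.
Vertex order: Sofia, Lagos, Paris, Tokyo, Hanoi, Lima, Oslo. The 7th vertex is Oslo.

Oslo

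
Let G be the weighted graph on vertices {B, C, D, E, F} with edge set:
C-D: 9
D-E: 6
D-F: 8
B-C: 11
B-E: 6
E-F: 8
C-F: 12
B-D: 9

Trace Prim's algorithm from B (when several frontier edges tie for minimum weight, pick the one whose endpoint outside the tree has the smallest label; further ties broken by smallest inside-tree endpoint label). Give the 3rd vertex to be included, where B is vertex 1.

Prim, starting at B.
Step 1: cheapest edge leaving the tree is B-E (6); add E.
Step 2: cheapest edge leaving the tree is D-E (6); add D.
Step 3: cheapest edge leaving the tree is D-F (8); add F.
Step 4: cheapest edge leaving the tree is C-D (9); add C.
Vertex order: B, E, D, F, C. The 3rd vertex is D.

D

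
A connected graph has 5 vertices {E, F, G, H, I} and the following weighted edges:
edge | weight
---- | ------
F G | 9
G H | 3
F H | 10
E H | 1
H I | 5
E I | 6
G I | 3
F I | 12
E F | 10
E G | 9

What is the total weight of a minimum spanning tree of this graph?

16

Prim's algorithm from I:
Step 1: cheapest edge leaving the tree is G I (3); add G.
Step 2: cheapest edge leaving the tree is G H (3); add H.
Step 3: cheapest edge leaving the tree is E H (1); add E.
Step 4: cheapest edge leaving the tree is F G (9); add F.
MST edges: G I, G H, E H, F G; total weight 3+3+1+9 = 16.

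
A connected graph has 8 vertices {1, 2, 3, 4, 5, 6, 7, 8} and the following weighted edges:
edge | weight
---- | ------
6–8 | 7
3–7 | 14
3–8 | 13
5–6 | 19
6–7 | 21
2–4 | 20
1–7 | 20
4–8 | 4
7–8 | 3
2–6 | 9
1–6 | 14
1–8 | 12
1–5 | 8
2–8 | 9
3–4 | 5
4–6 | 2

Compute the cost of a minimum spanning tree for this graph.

Kruskal: consider edges lightest-first.
4–6 (2): add — endpoints in different components.
7–8 (3): add — endpoints in different components.
4–8 (4): add — endpoints in different components.
3–4 (5): add — endpoints in different components.
6–8 (7): skip — 6 and 8 already connected.
1–5 (8): add — endpoints in different components.
2–6 (9): add — endpoints in different components.
2–8 (9): skip — 2 and 8 already connected.
1–8 (12): add — endpoints in different components.
MST edges: 4–6, 7–8, 4–8, 3–4, 1–5, 2–6, 1–8; total weight 2+3+4+5+8+9+12 = 43.

43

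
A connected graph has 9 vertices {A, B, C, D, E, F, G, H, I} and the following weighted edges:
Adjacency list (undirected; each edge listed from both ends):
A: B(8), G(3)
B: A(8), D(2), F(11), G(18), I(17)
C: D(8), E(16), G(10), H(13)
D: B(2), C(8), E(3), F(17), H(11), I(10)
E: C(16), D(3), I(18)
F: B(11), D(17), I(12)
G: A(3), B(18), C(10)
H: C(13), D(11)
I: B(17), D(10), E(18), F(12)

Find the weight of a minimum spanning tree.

56

Sort edges by weight, then run Kruskal:
B–D (2): add — endpoints in different components.
A–G (3): add — endpoints in different components.
D–E (3): add — endpoints in different components.
A–B (8): add — endpoints in different components.
C–D (8): add — endpoints in different components.
C–G (10): skip — C and G already connected.
D–I (10): add — endpoints in different components.
B–F (11): add — endpoints in different components.
D–H (11): add — endpoints in different components.
MST edges: B–D, A–G, D–E, A–B, C–D, D–I, B–F, D–H; total weight 2+3+3+8+8+10+11+11 = 56.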